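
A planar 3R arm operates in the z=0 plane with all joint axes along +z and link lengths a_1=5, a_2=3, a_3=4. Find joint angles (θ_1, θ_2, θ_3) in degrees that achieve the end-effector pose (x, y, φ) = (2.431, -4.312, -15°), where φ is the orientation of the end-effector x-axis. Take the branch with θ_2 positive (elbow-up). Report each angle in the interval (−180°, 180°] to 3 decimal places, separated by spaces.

-150.004 134.993 0.012

wrist centre = target − a_3·(cos φ, sin φ) = (-1.4327, -3.2767)
cos θ_2 = (12.7896−5²−3²)/(2·5·3) = -0.7070; θ_2 = 134.9925° (elbow-up)
β = atan2(-3.2767,-1.4327) = -113.6167°; ψ = atan2(2.1216,2.8790) = 36.3877°
θ_1 = β − ψ = -150.0044°
θ_3 = φ − θ_1 − θ_2 = 0.0119° (wrapped to (-180°,180°])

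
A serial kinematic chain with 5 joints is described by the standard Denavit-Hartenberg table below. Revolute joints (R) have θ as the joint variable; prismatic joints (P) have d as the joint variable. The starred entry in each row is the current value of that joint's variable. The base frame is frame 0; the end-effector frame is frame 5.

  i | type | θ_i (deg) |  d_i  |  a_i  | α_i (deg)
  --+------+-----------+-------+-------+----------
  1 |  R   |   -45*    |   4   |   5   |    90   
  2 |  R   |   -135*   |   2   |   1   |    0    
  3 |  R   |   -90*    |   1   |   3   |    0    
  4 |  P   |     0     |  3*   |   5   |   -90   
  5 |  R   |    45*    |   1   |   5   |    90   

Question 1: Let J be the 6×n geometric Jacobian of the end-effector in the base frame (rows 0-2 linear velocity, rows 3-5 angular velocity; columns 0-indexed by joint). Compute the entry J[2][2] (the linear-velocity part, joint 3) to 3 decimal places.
-8.864

axis z_2 = (-0.7071,-0.7071,0.0000); lever o_n−o_2 = (-6.5962,5.9393,7.4497)
cross product → J_v[:, 2] = (-5.2678,5.2678,-8.8640)
J_ω[:, 2] = z_2
entry J[2][2] = -8.8640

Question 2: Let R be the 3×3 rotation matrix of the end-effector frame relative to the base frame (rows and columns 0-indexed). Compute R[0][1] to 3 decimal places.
End-effector y-axis (col 1 of R) = (-0.5000,0.5000,-0.7071)
R[0][1] = -0.5000

-0.500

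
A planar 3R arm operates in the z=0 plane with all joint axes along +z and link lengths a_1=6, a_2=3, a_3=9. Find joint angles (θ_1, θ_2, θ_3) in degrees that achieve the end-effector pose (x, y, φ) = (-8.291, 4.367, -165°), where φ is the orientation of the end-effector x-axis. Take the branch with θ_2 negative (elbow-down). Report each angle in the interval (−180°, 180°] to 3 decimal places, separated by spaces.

wrist centre = target − a_3·(cos φ, sin φ) = (0.4023, 6.6964)
cos θ_2 = (45.0033−6²−3²)/(2·6·3) = 0.0001; θ_2 = -89.9948° (elbow-down)
β = atan2(6.6964,0.4023) = 86.5617°; ψ = atan2(-3.0000,6.0003) = -26.5640°
θ_1 = β − ψ = 113.1257°
θ_3 = φ − θ_1 − θ_2 = 171.8691° (wrapped to (-180°,180°])

113.126 -89.995 171.869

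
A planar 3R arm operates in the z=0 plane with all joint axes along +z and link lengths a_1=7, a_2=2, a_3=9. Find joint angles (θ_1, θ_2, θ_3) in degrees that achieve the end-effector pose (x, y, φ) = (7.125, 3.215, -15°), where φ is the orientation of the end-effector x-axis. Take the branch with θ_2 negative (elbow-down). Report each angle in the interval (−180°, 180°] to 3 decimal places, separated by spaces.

wrist centre = target − a_3·(cos φ, sin φ) = (-1.5683, 5.5444)
cos θ_2 = (33.1997−7²−2²)/(2·7·2) = -0.7072; θ_2 = -135.0037° (elbow-down)
β = atan2(5.5444,-1.5683) = 105.7946°; ψ = atan2(-1.4141,5.5857) = -14.2070°
θ_1 = β − ψ = 120.0016°
θ_3 = φ − θ_1 − θ_2 = 0.0022° (wrapped to (-180°,180°])

120.002 -135.004 0.002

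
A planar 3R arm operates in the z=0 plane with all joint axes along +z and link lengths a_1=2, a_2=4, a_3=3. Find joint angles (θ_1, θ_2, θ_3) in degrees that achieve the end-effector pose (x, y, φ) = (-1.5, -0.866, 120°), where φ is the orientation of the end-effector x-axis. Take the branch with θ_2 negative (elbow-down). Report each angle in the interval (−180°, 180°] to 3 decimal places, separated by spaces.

wrist centre = target − a_3·(cos φ, sin φ) = (-0.0000, -3.4641)
cos θ_2 = (11.9998−2²−4²)/(2·2·4) = -0.5000; θ_2 = -120.0007° (elbow-down)
β = atan2(-3.4641,-0.0000) = -90.0000°; ψ = atan2(-3.4641,-0.0000) = -90.0007°
θ_1 = β − ψ = 0.0007°
θ_3 = φ − θ_1 − θ_2 = -120.0000° (wrapped to (-180°,180°])

0.001 -120.001 -120.000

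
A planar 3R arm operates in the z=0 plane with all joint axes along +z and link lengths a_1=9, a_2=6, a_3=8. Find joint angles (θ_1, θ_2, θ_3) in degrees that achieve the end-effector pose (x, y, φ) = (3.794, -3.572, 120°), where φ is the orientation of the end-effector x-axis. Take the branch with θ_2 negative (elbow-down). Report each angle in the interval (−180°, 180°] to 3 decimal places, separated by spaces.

wrist centre = target − a_3·(cos φ, sin φ) = (7.7940, -10.5002)
cos θ_2 = (171.0007−9²−6²)/(2·9·6) = 0.5000; θ_2 = -59.9996° (elbow-down)
β = atan2(-10.5002,7.7940) = -53.4146°; ψ = atan2(-5.1961,12.0000) = -23.4131°
θ_1 = β − ψ = -30.0015°
θ_3 = φ − θ_1 − θ_2 = -149.9989° (wrapped to (-180°,180°])

-30.001 -60.000 -149.999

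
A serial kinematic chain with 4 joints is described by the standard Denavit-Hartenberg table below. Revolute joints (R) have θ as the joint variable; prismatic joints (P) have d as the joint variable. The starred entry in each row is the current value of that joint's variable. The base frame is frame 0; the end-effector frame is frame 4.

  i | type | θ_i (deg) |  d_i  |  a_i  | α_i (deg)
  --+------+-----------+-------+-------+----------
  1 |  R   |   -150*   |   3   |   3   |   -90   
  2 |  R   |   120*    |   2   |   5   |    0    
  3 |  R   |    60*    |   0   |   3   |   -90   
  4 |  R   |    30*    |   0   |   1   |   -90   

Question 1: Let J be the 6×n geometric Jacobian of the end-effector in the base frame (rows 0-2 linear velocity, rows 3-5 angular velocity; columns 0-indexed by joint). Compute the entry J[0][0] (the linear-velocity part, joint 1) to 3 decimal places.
-0.384

axis z_0 = ẑ; lever o_n−o_0 = (3.6651,0.3840,-1.3301)
cross product → J_v[:, 0] = (-0.3840,3.6651,0.0000)
J_ω[:, 0] = z_0
entry J[0][0] = -0.3840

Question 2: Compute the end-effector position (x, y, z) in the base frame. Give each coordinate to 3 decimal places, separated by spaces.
3.665 0.384 -1.330

after link 1: o_1 = (-2.5981, -1.5000, 3.0000)
after link 2: o_2 = (0.5670, -1.9821, -1.3301)
after link 3: o_3 = (3.1651, -0.4821, -1.3301)
after link 4: o_4 = (3.6651, 0.3840, -1.3301)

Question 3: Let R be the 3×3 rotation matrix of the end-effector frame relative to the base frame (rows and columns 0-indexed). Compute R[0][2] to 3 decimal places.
-0.866

End-effector z-axis (col 2 of R) = (-0.8660,0.5000,0.0000)
R[0][2] = -0.8660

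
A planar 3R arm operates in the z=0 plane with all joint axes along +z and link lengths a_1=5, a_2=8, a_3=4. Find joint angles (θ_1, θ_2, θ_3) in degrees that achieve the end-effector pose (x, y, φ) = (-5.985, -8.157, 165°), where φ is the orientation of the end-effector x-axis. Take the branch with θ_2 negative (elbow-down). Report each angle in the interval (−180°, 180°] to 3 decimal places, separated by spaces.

-44.999 -90.002 -60.000

wrist centre = target − a_3·(cos φ, sin φ) = (-2.1213, -9.1923)
cos θ_2 = (88.9978−5²−8²)/(2·5·8) = -0.0000; θ_2 = -90.0015° (elbow-down)
β = atan2(-9.1923,-2.1213) = -102.9946°; ψ = atan2(-8.0000,4.9998) = -57.9957°
θ_1 = β − ψ = -44.9989°
θ_3 = φ − θ_1 − θ_2 = -59.9996° (wrapped to (-180°,180°])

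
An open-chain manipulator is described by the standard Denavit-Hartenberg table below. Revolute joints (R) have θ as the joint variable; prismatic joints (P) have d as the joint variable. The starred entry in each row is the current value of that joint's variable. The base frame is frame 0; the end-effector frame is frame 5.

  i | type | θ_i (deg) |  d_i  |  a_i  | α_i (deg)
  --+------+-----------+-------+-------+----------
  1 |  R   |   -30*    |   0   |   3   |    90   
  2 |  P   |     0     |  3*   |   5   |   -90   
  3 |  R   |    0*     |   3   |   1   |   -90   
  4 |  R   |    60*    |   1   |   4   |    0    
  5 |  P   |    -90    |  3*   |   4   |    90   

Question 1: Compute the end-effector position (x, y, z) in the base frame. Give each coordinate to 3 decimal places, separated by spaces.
after link 1: o_1 = (2.5981, -1.5000, 0.0000)
after link 2: o_2 = (5.4282, -6.5981, 0.0000)
after link 3: o_3 = (6.2942, -7.0981, 3.0000)
after link 4: o_4 = (8.5263, -7.2321, -0.4641)
after link 5: o_5 = (13.0263, -6.3660, 1.5359)

13.026 -6.366 1.536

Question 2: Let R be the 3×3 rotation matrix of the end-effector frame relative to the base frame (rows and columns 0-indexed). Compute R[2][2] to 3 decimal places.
End-effector z-axis (col 2 of R) = (-0.4330,0.2500,0.8660)
R[2][2] = 0.8660

0.866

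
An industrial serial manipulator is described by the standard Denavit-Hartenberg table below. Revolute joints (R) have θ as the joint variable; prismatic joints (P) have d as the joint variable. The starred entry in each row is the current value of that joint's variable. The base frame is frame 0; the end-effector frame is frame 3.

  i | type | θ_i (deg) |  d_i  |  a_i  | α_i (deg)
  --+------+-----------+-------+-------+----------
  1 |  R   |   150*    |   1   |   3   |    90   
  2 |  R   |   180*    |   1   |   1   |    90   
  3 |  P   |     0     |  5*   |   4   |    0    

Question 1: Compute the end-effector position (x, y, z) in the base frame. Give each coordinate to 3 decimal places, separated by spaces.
2.232 -0.134 6.000

after link 1: o_1 = (-2.5981, 1.5000, 1.0000)
after link 2: o_2 = (-1.2321, 1.8660, 1.0000)
after link 3: o_3 = (2.2321, -0.1340, 6.0000)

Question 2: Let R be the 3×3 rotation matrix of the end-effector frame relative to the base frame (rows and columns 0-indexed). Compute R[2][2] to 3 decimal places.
End-effector z-axis (col 2 of R) = (-0.0000,0.0000,1.0000)
R[2][2] = 1.0000

1.000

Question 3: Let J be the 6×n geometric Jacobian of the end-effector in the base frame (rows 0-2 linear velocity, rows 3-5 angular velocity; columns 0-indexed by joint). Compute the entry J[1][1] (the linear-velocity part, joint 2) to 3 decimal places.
axis z_1 = (0.5000,0.8660,0.0000); lever o_n−o_1 = (4.8301,-1.6340,5.0000)
cross product → J_v[:, 1] = (4.3301,-2.5000,-5.0000)
J_ω[:, 1] = z_1
entry J[1][1] = -2.5000

-2.500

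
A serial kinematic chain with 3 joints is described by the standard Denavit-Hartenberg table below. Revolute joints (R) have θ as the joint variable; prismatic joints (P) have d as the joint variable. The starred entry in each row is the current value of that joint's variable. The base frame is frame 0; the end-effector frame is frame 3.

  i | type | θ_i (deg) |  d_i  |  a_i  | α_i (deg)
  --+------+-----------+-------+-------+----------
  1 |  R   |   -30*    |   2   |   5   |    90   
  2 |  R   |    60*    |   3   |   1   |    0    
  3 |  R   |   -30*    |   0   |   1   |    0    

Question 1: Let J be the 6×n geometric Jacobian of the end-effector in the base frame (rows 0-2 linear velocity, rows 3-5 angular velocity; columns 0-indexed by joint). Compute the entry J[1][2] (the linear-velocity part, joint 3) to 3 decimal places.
axis z_2 = (-0.5000,-0.8660,0.0000); lever o_n−o_2 = (0.7500,-0.4330,0.5000)
cross product → J_v[:, 2] = (-0.4330,0.2500,0.8660)
J_ω[:, 2] = z_2
entry J[1][2] = 0.2500

0.250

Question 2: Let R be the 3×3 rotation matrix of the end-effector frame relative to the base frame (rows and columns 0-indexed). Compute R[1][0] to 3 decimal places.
-0.433

End-effector x-axis (col 0 of R) = (0.7500,-0.4330,0.5000)
R[1][0] = -0.4330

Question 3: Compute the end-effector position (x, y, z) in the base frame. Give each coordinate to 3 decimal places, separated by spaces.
after link 1: o_1 = (4.3301, -2.5000, 2.0000)
after link 2: o_2 = (3.2631, -5.3481, 2.8660)
after link 3: o_3 = (4.0131, -5.7811, 3.3660)

4.013 -5.781 3.366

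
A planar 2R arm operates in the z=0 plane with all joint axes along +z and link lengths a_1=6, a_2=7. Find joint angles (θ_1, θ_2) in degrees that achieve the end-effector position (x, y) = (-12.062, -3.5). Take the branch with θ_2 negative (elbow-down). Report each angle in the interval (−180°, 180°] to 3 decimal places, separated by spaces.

cos θ_2 = (157.7418−6²−7²)/(2·6·7) = 0.8660; θ_2 = -30.0059° (elbow-down)
β = atan2(-3.5000,-12.0620) = -163.8190°; ψ = atan2(-3.5006,12.0618) = -16.1840°
θ_1 = β − ψ = -147.6350°

-147.635 -30.006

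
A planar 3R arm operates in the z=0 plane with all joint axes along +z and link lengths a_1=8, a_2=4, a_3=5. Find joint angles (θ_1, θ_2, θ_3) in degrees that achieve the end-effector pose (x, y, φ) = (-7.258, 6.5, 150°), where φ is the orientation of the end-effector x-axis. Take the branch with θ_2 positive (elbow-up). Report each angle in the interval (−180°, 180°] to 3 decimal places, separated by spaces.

102.411 150.003 -102.414

wrist centre = target − a_3·(cos φ, sin φ) = (-2.9279, 4.0000)
cos θ_2 = (24.5724−8²−4²)/(2·8·4) = -0.8661; θ_2 = 150.0035° (elbow-up)
β = atan2(4.0000,-2.9279) = 126.2029°; ψ = atan2(1.9998,4.5358) = 23.7923°
θ_1 = β − ψ = 102.4106°
θ_3 = φ − θ_1 − θ_2 = -102.4141° (wrapped to (-180°,180°])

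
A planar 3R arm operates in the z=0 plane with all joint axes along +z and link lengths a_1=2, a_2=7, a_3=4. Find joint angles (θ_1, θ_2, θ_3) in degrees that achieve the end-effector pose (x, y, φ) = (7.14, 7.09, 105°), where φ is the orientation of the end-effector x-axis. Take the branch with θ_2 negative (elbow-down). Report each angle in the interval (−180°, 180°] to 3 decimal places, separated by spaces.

wrist centre = target − a_3·(cos φ, sin φ) = (8.1753, 3.2263)
cos θ_2 = (77.2441−2²−7²)/(2·2·7) = 0.8659; θ_2 = -30.0187° (elbow-down)
β = atan2(3.2263,8.1753) = 21.5362°; ψ = atan2(-3.5020,8.0610) = -23.4817°
θ_1 = β − ψ = 45.0180°
θ_3 = φ − θ_1 − θ_2 = 90.0008° (wrapped to (-180°,180°])

45.018 -30.019 90.001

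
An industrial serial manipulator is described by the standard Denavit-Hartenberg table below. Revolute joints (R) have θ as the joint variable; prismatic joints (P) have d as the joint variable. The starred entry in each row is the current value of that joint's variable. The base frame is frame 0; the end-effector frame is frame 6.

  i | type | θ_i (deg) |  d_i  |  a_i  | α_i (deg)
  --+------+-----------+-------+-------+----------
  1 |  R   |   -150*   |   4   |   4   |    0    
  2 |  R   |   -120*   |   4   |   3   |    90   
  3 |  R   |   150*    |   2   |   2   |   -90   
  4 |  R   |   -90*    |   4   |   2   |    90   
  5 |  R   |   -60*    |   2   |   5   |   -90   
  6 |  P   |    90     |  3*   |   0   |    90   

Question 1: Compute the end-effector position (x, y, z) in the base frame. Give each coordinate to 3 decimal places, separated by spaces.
5.634 0.415 6.987

after link 1: o_1 = (-3.4641, -2.0000, 4.0000)
after link 2: o_2 = (-3.4641, 1.0000, 8.0000)
after link 3: o_3 = (-1.4641, -0.7321, 9.0000)
after link 4: o_4 = (0.5359, -2.7321, 5.5359)
after link 5: o_5 = (3.0359, 1.1651, 8.2859)
after link 6: o_6 = (5.6340, 0.4151, 6.9869)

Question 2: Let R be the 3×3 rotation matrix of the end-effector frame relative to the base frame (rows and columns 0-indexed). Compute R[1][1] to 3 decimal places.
End-effector y-axis (col 1 of R) = (0.8660,-0.2500,-0.4330)
R[1][1] = -0.2500

-0.250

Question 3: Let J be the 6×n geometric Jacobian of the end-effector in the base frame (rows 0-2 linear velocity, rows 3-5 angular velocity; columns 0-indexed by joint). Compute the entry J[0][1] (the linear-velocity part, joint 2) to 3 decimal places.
axis z_1 = (0.0000,0.0000,1.0000); lever o_n−o_1 = (9.0981,2.4151,2.9869)
cross product → J_v[:, 1] = (-2.4151,9.0981,0.0000)
J_ω[:, 1] = z_1
entry J[0][1] = -2.4151

-2.415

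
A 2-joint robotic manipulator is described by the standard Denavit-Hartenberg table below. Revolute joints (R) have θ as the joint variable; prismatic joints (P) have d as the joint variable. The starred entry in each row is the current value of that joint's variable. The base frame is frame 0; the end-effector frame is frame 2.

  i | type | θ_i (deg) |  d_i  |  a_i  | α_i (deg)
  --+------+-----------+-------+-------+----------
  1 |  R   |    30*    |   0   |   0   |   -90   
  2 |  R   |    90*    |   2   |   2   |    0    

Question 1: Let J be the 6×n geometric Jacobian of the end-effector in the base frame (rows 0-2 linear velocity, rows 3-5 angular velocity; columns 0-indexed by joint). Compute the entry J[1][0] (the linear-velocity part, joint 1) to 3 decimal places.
-1.000

axis z_0 = ẑ; lever o_n−o_0 = (-1.0000,1.7321,-2.0000)
cross product → J_v[:, 0] = (-1.7321,-1.0000,0.0000)
J_ω[:, 0] = z_0
entry J[1][0] = -1.0000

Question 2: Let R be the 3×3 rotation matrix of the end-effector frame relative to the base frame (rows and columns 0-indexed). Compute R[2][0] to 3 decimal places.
-1.000

End-effector x-axis (col 0 of R) = (0.0000,0.0000,-1.0000)
R[2][0] = -1.0000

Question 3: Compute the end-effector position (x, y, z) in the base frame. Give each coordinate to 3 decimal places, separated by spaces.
-1.000 1.732 -2.000

after link 1: o_1 = (0.0000, 0.0000, 0.0000)
after link 2: o_2 = (-1.0000, 1.7321, -2.0000)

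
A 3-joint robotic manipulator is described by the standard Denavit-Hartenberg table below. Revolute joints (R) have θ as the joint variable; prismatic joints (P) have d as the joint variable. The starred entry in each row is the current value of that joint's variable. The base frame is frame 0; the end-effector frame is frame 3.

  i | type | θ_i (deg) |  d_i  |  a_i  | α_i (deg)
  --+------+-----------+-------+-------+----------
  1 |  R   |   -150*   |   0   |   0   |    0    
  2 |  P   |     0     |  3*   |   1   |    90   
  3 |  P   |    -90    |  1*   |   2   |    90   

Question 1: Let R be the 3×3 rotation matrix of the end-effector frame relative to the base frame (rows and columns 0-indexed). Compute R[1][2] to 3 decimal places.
0.500

End-effector z-axis (col 2 of R) = (0.8660,0.5000,-0.0000)
R[1][2] = 0.5000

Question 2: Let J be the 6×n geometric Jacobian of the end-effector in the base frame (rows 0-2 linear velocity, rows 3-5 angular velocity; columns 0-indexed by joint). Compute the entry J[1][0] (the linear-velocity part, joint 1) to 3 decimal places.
axis z_0 = ẑ; lever o_n−o_0 = (-1.3660,0.3660,1.0000)
cross product → J_v[:, 0] = (-0.3660,-1.3660,0.0000)
J_ω[:, 0] = z_0
entry J[1][0] = -1.3660

-1.366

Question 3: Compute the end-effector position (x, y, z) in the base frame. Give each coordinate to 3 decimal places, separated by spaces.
-1.366 0.366 1.000

after link 1: o_1 = (0.0000, 0.0000, 0.0000)
after link 2: o_2 = (-0.8660, -0.5000, 3.0000)
after link 3: o_3 = (-1.3660, 0.3660, 1.0000)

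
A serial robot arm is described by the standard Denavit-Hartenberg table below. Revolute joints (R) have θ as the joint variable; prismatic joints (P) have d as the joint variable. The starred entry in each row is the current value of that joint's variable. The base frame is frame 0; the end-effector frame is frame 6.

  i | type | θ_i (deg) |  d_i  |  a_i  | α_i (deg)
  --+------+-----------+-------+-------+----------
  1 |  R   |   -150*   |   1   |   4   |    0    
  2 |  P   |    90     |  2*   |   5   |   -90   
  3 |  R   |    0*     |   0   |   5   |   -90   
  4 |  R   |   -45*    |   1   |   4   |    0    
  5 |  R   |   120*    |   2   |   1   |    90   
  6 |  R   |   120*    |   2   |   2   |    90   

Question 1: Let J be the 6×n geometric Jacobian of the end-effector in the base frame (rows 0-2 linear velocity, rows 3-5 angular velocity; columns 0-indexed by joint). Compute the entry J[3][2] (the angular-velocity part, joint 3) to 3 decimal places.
axis z_2 = (0.8660,0.5000,0.0000); lever o_n−o_2 = (7.7779,-6.7796,-4.7321)
cross product → J_v[:, 2] = (-2.3660,4.0981,-9.7603)
J_ω[:, 2] = z_2
entry J[3][2] = 0.8660

0.866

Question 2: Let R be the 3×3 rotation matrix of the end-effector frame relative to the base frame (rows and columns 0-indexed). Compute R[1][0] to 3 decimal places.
0.354

End-effector x-axis (col 0 of R) = (0.3536,0.3536,-0.8660)
R[1][0] = 0.3536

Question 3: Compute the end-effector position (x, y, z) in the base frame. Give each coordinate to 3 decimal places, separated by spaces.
6.814 -13.110 -1.732

after link 1: o_1 = (-3.4641, -2.0000, 1.0000)
after link 2: o_2 = (-0.9641, -6.3301, 3.0000)
after link 3: o_3 = (1.5359, -10.6603, 3.0000)
after link 4: o_4 = (5.3996, -11.6955, 2.0000)
after link 5: o_5 = (4.6925, -12.4026, 0.0000)
after link 6: o_6 = (6.8138, -13.1097, -1.7321)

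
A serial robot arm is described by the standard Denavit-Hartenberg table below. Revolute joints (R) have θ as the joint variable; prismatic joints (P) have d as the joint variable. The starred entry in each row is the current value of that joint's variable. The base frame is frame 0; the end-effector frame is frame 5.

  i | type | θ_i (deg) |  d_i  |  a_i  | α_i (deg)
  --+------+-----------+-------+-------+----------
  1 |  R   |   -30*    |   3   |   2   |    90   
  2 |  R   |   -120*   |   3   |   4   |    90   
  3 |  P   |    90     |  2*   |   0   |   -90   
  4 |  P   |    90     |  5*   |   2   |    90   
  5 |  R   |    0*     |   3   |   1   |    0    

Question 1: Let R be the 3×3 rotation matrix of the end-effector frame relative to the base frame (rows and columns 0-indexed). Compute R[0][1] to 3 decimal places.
End-effector y-axis (col 1 of R) = (0.4330,-0.2500,0.8660)
R[0][1] = 0.4330

0.433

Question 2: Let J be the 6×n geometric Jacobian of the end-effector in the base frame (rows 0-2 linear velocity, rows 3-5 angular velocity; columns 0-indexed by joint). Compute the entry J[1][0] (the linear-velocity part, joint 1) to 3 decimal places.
-0.085

axis z_0 = ẑ; lever o_n−o_0 = (-0.0849,-6.8792,3.3660)
cross product → J_v[:, 0] = (6.8792,-0.0849,0.0000)
J_ω[:, 0] = z_0
entry J[1][0] = -0.0849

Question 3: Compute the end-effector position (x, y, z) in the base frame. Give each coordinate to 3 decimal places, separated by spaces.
after link 1: o_1 = (1.7321, -1.0000, 3.0000)
after link 2: o_2 = (-1.5000, -2.5981, -0.4641)
after link 3: o_3 = (-3.0000, -1.7321, 0.5359)
after link 4: o_4 = (0.6651, -3.8481, 3.8660)
after link 5: o_5 = (-0.0849, -6.8792, 3.3660)

-0.085 -6.879 3.366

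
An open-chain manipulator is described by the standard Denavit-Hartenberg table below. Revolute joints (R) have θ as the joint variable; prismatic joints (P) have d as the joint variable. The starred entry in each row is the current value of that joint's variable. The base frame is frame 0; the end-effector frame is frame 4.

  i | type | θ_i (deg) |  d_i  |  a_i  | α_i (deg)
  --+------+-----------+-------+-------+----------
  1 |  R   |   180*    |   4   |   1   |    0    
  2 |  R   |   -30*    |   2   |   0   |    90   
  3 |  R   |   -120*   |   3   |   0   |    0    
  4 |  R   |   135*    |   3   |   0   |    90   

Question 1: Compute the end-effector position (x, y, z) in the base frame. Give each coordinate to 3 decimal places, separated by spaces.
after link 1: o_1 = (-1.0000, 0.0000, 4.0000)
after link 2: o_2 = (-1.0000, 0.0000, 6.0000)
after link 3: o_3 = (0.5000, 2.5981, 6.0000)
after link 4: o_4 = (2.0000, 5.1962, 6.0000)

2.000 5.196 6.000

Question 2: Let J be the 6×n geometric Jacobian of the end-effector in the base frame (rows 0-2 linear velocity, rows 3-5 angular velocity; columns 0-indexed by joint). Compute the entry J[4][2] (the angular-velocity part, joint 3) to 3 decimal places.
0.866

axis z_2 = (0.5000,0.8660,0.0000); lever o_n−o_2 = (3.0000,5.1962,0.0000)
cross product → J_v[:, 2] = (-0.0000,0.0000,0.0000)
J_ω[:, 2] = z_2
entry J[4][2] = 0.8660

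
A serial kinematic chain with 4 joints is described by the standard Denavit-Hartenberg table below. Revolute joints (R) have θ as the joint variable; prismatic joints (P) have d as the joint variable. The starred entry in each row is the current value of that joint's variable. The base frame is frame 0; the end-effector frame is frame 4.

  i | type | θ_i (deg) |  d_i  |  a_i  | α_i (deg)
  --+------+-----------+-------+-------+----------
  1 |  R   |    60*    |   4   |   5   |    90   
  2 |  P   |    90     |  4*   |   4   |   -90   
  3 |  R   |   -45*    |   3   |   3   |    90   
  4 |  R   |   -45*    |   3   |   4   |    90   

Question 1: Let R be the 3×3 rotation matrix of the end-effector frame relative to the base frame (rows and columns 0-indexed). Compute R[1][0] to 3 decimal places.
End-effector x-axis (col 0 of R) = (0.7866,0.3624,0.5000)
R[1][0] = 0.3624

0.362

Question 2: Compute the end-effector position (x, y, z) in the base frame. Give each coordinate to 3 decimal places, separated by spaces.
after link 1: o_1 = (2.5000, 4.3301, 4.0000)
after link 2: o_2 = (5.9641, 2.3301, 8.0000)
after link 3: o_3 = (6.3012, -1.3286, 10.1213)
after link 4: o_4 = (11.2846, -0.9398, 10.0000)

11.285 -0.940 10.000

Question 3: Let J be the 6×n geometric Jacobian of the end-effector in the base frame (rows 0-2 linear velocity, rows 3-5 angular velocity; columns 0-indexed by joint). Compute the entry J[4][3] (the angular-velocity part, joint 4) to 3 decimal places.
-0.354

axis z_3 = (0.6124,-0.3536,-0.7071); lever o_n−o_3 = (4.9834,0.3888,-0.1213)
cross product → J_v[:, 3] = (0.3178,-3.4495,2.0000)
J_ω[:, 3] = z_3
entry J[4][3] = -0.3536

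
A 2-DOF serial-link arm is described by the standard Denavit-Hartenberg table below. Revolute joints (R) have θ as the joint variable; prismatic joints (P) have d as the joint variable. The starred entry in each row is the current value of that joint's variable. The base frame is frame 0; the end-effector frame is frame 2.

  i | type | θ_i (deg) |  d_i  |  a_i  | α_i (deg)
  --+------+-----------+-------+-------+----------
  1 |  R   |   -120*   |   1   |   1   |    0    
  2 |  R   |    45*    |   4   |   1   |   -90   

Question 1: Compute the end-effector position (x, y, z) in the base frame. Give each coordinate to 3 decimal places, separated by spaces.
after link 1: o_1 = (-0.5000, -0.8660, 1.0000)
after link 2: o_2 = (-0.2412, -1.8320, 5.0000)

-0.241 -1.832 5.000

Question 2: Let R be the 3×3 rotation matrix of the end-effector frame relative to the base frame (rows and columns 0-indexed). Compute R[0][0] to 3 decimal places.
End-effector x-axis (col 0 of R) = (0.2588,-0.9659,0.0000)
R[0][0] = 0.2588

0.259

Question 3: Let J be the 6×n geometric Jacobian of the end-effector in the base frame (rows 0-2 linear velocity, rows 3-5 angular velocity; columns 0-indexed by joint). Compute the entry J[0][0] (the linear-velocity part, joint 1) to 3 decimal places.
axis z_0 = ẑ; lever o_n−o_0 = (-0.2412,-1.8320,5.0000)
cross product → J_v[:, 0] = (1.8320,-0.2412,0.0000)
J_ω[:, 0] = z_0
entry J[0][0] = 1.8320

1.832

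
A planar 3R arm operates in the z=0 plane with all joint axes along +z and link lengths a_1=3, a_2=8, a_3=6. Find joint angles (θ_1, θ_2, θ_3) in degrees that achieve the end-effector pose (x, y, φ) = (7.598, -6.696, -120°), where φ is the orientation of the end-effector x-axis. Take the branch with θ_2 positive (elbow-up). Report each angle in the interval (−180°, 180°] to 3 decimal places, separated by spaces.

wrist centre = target − a_3·(cos φ, sin φ) = (10.5980, -1.4998)
cos θ_2 = (114.5671−3²−8²)/(2·3·8) = 0.8660; θ_2 = 30.0049° (elbow-up)
β = atan2(-1.4998,10.5980) = -8.0551°; ψ = atan2(4.0006,9.9279) = 21.9478°
θ_1 = β − ψ = -30.0029°
θ_3 = φ − θ_1 − θ_2 = -120.0020° (wrapped to (-180°,180°])

-30.003 30.005 -120.002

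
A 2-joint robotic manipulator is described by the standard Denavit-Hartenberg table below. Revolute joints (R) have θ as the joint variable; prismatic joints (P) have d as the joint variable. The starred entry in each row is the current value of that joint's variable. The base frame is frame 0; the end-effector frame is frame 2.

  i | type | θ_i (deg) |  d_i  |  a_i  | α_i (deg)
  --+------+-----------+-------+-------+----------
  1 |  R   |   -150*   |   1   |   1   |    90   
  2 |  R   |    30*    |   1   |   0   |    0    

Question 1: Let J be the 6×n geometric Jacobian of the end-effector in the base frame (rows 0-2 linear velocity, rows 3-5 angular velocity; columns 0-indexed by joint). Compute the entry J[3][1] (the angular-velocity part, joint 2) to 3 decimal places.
axis z_1 = (-0.5000,0.8660,0.0000); lever o_n−o_1 = (-0.5000,0.8660,0.0000)
cross product → J_v[:, 1] = (-0.0000,-0.0000,-0.0000)
J_ω[:, 1] = z_1
entry J[3][1] = -0.5000

-0.500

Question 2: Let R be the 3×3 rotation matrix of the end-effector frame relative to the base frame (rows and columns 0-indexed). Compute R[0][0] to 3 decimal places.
End-effector x-axis (col 0 of R) = (-0.7500,-0.4330,0.5000)
R[0][0] = -0.7500

-0.750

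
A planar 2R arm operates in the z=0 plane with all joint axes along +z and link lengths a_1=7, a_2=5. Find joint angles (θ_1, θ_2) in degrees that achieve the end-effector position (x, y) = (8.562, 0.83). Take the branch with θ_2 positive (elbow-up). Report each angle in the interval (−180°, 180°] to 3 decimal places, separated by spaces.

-30.002 90.003

cos θ_2 = (73.9967−7²−5²)/(2·7·5) = -0.0000; θ_2 = 90.0027° (elbow-up)
β = atan2(0.8300,8.5620) = 5.5370°; ψ = atan2(5.0000,6.9998) = 35.5386°
θ_1 = β − ψ = -30.0016°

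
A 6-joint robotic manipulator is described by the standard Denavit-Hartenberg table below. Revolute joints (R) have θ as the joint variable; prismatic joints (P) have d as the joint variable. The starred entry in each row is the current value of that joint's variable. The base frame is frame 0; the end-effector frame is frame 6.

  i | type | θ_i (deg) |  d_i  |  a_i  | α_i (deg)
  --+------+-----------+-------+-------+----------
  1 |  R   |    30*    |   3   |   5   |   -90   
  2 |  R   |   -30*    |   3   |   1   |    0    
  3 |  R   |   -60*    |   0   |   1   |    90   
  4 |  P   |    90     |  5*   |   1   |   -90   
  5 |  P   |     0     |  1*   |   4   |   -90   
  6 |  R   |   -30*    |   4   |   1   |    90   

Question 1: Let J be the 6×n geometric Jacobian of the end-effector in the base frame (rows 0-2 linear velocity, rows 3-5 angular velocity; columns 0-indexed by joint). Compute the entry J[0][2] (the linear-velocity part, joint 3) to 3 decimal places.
axis z_2 = (-0.5000,0.8660,0.0000); lever o_n−o_2 = (-3.7990,4.5801,-0.5000)
cross product → J_v[:, 2] = (-0.4330,-0.2500,1.0000)
J_ω[:, 2] = z_2
entry J[0][2] = -0.4330

-0.433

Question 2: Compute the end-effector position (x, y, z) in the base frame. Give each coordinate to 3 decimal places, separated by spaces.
-0.219 10.111 3.000

after link 1: o_1 = (4.3301, 2.5000, 3.0000)
after link 2: o_2 = (3.5801, 5.5311, 3.5000)
after link 3: o_3 = (3.5801, 5.5311, 4.5000)
after link 4: o_4 = (-1.2500, 3.8971, 4.5000)
after link 5: o_5 = (-3.2500, 7.3612, 3.5000)
after link 6: o_6 = (-0.2189, 10.1112, 3.0000)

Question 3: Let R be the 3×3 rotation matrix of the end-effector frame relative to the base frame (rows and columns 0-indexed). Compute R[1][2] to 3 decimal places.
-0.433

End-effector z-axis (col 2 of R) = (0.2500,-0.4330,-0.8660)
R[1][2] = -0.4330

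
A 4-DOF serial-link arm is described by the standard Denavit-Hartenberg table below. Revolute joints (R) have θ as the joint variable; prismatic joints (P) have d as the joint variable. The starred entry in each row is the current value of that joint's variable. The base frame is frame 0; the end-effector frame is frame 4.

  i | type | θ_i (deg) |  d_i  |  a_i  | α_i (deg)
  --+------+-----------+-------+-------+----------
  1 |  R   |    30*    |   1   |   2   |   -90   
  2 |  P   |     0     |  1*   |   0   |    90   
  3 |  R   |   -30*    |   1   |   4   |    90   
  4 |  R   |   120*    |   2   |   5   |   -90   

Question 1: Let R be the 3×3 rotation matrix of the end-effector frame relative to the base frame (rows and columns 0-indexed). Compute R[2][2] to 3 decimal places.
End-effector z-axis (col 2 of R) = (-0.8660,-0.0000,-0.5000)
R[2][2] = -0.5000

-0.500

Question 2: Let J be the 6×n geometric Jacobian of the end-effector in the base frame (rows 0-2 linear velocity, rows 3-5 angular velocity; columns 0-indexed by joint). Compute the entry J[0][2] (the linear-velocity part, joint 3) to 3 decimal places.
axis z_2 = (0.0000,0.0000,1.0000); lever o_n−o_2 = (1.5000,-2.0000,5.3301)
cross product → J_v[:, 2] = (2.0000,1.5000,-0.0000)
J_ω[:, 2] = z_2
entry J[0][2] = 2.0000

2.000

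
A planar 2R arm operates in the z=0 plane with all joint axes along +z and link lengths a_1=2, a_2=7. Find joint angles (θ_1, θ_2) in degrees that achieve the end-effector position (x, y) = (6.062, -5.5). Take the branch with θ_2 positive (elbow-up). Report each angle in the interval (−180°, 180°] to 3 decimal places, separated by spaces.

-90.005 60.005

cos θ_2 = (66.9978−2²−7²)/(2·2·7) = 0.4999; θ_2 = 60.0051° (elbow-up)
β = atan2(-5.5000,6.0620) = -42.2172°; ψ = atan2(6.0625,5.4995) = 47.7879°
θ_1 = β − ψ = -90.0051°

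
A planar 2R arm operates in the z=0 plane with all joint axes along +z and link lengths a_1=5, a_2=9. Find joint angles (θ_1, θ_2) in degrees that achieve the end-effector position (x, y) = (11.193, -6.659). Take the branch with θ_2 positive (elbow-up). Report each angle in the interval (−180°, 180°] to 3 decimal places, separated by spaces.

-60.007 45.013

cos θ_2 = (169.6255−5²−9²)/(2·5·9) = 0.7070; θ_2 = 45.0127° (elbow-up)
β = atan2(-6.6590,11.1930) = -30.7495°; ψ = atan2(6.3654,11.3626) = 29.2578°
θ_1 = β − ψ = -60.0073°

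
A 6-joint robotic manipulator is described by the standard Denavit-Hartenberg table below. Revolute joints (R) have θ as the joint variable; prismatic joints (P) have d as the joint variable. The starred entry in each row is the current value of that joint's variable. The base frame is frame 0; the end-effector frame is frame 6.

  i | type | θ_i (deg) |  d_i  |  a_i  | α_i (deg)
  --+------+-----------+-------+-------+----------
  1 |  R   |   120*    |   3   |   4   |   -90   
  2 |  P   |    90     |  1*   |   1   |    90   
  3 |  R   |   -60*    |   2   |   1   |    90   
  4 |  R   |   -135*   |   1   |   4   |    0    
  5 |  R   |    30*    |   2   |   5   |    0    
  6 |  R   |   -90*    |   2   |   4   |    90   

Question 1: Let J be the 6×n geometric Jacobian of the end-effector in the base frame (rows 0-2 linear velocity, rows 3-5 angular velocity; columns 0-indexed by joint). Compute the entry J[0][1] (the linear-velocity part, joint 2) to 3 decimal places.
prismatic axis z_1 = (-0.8660,-0.5000,0.0000)
J_v[:, 1] = z_1; J_ω[:, 1] = (0,0,0)
entry J[0][1] = -0.8660

-0.866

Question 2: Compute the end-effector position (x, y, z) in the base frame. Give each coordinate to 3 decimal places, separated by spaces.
-3.629 -2.814 9.823

after link 1: o_1 = (-2.0000, 3.4641, 3.0000)
after link 2: o_2 = (-2.8660, 2.9641, 2.0000)
after link 3: o_3 = (-3.1160, 5.1292, 1.5000)
after link 4: o_4 = (-3.3901, 1.7049, 3.7802)
after link 5: o_5 = (-1.0799, -2.5380, 6.1593)
after link 6: o_6 = (-3.6292, -2.8145, 9.8232)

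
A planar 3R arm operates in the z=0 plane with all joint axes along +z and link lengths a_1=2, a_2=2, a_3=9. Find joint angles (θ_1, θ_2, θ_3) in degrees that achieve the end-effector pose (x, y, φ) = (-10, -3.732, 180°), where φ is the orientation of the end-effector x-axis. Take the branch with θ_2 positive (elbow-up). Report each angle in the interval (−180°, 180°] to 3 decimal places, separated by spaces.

wrist centre = target − a_3·(cos φ, sin φ) = (-1.0000, -3.7320)
cos θ_2 = (14.9278−2²−2²)/(2·2·2) = 0.8660; θ_2 = 30.0054° (elbow-up)
β = atan2(-3.7320,-1.0000) = -105.0002°; ψ = atan2(1.0002,3.7320) = 15.0027°
θ_1 = β − ψ = -120.0029°
θ_3 = φ − θ_1 − θ_2 = -90.0025° (wrapped to (-180°,180°])

-120.003 30.005 -90.003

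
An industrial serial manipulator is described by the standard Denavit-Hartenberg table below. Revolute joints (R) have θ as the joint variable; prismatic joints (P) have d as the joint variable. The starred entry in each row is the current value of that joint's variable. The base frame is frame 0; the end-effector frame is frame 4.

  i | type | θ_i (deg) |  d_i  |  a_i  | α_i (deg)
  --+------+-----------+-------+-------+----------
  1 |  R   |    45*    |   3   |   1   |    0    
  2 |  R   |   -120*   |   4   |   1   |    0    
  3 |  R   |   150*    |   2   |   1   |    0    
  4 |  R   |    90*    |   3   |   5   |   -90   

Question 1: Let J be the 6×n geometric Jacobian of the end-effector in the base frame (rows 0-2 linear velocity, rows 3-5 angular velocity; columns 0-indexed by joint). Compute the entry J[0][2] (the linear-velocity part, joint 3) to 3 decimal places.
-2.260

axis z_2 = (0.0000,0.0000,1.0000); lever o_n−o_2 = (-4.5708,2.2600,5.0000)
cross product → J_v[:, 2] = (-2.2600,-4.5708,0.0000)
J_ω[:, 2] = z_2
entry J[0][2] = -2.2600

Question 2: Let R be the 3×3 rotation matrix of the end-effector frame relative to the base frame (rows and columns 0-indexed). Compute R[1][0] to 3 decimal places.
End-effector x-axis (col 0 of R) = (-0.9659,0.2588,0.0000)
R[1][0] = 0.2588

0.259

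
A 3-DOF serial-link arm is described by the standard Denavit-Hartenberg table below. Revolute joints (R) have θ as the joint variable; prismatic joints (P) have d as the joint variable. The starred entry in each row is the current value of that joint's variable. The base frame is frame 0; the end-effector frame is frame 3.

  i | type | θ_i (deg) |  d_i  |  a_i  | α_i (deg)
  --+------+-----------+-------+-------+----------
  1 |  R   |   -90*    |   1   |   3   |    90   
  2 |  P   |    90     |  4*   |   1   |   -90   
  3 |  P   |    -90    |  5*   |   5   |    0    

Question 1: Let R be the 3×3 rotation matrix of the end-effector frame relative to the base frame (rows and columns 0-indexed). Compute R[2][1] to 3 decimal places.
1.000

End-effector y-axis (col 1 of R) = (0.0000,-0.0000,1.0000)
R[2][1] = 1.0000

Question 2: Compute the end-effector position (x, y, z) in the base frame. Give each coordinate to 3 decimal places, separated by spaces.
-9.000 2.000 2.000

after link 1: o_1 = (0.0000, -3.0000, 1.0000)
after link 2: o_2 = (-4.0000, -3.0000, 2.0000)
after link 3: o_3 = (-9.0000, 2.0000, 2.0000)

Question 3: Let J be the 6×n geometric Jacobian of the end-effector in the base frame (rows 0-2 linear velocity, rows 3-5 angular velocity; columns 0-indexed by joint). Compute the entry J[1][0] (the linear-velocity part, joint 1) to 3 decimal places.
-9.000

axis z_0 = ẑ; lever o_n−o_0 = (-9.0000,2.0000,2.0000)
cross product → J_v[:, 0] = (-2.0000,-9.0000,0.0000)
J_ω[:, 0] = z_0
entry J[1][0] = -9.0000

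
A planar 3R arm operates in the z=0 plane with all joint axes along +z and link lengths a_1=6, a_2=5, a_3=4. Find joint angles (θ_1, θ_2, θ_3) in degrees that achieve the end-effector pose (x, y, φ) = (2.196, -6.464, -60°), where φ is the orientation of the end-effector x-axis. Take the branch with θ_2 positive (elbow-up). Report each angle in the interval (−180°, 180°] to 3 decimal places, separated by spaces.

wrist centre = target − a_3·(cos φ, sin φ) = (0.1960, -2.9999)
cos θ_2 = (9.0378−6²−5²)/(2·6·5) = -0.8660; θ_2 = 150.0013° (elbow-up)
β = atan2(-2.9999,0.1960) = -86.2619°; ψ = atan2(2.4999,1.6698) = 56.2590°
θ_1 = β − ψ = -142.5208°
θ_3 = φ − θ_1 − θ_2 = -67.4805° (wrapped to (-180°,180°])

-142.521 150.001 -67.480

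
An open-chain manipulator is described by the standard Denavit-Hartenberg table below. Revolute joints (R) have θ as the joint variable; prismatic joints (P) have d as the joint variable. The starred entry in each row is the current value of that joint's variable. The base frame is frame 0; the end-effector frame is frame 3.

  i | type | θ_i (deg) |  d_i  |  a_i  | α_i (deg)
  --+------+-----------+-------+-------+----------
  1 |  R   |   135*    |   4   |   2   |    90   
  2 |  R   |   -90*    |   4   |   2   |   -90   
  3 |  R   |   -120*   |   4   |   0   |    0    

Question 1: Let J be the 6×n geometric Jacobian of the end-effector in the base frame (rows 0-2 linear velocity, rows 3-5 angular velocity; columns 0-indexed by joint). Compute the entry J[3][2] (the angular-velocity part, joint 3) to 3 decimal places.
-0.707

axis z_2 = (-0.7071,0.7071,0.0000); lever o_n−o_2 = (-2.8284,2.8284,0.0000)
cross product → J_v[:, 2] = (0.0000,0.0000,-0.0000)
J_ω[:, 2] = z_2
entry J[3][2] = -0.7071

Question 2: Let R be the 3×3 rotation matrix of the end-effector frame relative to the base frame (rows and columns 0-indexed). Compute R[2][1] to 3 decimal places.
End-effector y-axis (col 1 of R) = (0.3536,0.3536,-0.8660)
R[2][1] = -0.8660

-0.866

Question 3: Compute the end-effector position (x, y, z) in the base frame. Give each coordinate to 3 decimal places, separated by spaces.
after link 1: o_1 = (-1.4142, 1.4142, 4.0000)
after link 2: o_2 = (1.4142, 4.2426, 2.0000)
after link 3: o_3 = (-1.4142, 7.0711, 2.0000)

-1.414 7.071 2.000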